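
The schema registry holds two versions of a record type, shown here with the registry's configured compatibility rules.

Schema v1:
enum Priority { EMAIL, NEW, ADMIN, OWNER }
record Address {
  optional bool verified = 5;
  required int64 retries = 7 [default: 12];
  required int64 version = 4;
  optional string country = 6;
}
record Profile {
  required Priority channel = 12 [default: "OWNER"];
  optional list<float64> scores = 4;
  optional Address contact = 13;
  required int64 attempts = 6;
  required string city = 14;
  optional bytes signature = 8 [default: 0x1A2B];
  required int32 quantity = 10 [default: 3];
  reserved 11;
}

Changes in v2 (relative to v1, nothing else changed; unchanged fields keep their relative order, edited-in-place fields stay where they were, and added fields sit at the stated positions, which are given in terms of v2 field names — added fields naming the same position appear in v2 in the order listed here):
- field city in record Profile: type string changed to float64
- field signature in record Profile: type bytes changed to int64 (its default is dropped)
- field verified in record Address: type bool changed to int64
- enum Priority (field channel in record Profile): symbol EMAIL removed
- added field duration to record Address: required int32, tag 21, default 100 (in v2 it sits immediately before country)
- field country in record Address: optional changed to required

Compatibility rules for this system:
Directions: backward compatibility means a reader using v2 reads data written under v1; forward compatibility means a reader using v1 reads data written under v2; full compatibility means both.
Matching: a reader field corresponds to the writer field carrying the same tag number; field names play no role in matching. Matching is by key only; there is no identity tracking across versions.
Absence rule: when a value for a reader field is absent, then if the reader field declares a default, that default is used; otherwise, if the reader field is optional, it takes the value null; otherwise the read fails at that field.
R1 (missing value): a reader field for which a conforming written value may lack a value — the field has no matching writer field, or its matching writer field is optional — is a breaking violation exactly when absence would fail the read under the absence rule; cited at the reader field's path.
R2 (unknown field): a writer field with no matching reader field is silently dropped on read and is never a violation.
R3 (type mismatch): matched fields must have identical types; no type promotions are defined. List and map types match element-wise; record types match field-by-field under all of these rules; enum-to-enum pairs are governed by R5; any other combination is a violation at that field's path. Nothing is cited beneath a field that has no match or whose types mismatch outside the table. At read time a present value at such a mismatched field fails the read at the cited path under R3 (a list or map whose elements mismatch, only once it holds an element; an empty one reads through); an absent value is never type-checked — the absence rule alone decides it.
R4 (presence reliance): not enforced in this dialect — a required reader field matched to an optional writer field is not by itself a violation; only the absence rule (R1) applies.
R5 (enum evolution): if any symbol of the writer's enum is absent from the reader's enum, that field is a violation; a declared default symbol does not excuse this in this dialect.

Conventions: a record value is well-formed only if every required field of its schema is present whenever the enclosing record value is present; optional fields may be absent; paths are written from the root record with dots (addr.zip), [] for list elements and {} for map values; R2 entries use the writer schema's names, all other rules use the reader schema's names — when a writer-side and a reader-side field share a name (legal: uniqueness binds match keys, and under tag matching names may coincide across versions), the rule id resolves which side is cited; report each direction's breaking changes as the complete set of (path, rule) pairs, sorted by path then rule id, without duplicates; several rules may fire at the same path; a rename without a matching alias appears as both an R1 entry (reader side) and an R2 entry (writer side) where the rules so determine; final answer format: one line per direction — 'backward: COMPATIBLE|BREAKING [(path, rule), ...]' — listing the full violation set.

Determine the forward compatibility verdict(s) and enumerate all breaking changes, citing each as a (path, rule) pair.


the writer's type comes first in each Profile pair
forward pass over Profile, reader schema v1, writer schema v2:
  channel: Priority -> Priority, writer required; from channel
  scores: list<float64> -> list<float64>, writer optional; from scores
  contact: Address -> Address, writer optional; from contact
  attempts: int64 -> int64, writer required; from attempts
  city: float64 -> string, writer required; from city
  signature: int64 -> bytes, writer optional; from signature
  quantity: int32 -> int32, writer required; from quantity
  contact.verified: int64 -> bool, writer optional; from contact.verified
  contact.retries: int64 -> int64, writer required; from contact.retries
  contact.version: int64 -> int64, writer required; from contact.version
  contact.country: string -> string, writer required; from contact.country
  writer contact.duration: unknown to reader
  violation R3 at city
  violation R3 at contact.verified
  violation R3 at signature
  => forward verdict for Profile: BREAKING, 3 violation(s)
checking off the Profile differences that do not matter here:
  enum Priority (field channel in record Profile): symbol EMAIL removed -> affects backward compatibility only, which is not asked
  added field duration to record Address: required int32, tag 21, default 100 (in v2 it sits immediately before country) -> triggers nothing under Profile's printed rules — same verdict
  field country in record Address: optional changed to required -> affects backward compatibility only, which is not asked

forward: BREAKING [(city, R3), (contact.verified, R3), (signature, R3)]


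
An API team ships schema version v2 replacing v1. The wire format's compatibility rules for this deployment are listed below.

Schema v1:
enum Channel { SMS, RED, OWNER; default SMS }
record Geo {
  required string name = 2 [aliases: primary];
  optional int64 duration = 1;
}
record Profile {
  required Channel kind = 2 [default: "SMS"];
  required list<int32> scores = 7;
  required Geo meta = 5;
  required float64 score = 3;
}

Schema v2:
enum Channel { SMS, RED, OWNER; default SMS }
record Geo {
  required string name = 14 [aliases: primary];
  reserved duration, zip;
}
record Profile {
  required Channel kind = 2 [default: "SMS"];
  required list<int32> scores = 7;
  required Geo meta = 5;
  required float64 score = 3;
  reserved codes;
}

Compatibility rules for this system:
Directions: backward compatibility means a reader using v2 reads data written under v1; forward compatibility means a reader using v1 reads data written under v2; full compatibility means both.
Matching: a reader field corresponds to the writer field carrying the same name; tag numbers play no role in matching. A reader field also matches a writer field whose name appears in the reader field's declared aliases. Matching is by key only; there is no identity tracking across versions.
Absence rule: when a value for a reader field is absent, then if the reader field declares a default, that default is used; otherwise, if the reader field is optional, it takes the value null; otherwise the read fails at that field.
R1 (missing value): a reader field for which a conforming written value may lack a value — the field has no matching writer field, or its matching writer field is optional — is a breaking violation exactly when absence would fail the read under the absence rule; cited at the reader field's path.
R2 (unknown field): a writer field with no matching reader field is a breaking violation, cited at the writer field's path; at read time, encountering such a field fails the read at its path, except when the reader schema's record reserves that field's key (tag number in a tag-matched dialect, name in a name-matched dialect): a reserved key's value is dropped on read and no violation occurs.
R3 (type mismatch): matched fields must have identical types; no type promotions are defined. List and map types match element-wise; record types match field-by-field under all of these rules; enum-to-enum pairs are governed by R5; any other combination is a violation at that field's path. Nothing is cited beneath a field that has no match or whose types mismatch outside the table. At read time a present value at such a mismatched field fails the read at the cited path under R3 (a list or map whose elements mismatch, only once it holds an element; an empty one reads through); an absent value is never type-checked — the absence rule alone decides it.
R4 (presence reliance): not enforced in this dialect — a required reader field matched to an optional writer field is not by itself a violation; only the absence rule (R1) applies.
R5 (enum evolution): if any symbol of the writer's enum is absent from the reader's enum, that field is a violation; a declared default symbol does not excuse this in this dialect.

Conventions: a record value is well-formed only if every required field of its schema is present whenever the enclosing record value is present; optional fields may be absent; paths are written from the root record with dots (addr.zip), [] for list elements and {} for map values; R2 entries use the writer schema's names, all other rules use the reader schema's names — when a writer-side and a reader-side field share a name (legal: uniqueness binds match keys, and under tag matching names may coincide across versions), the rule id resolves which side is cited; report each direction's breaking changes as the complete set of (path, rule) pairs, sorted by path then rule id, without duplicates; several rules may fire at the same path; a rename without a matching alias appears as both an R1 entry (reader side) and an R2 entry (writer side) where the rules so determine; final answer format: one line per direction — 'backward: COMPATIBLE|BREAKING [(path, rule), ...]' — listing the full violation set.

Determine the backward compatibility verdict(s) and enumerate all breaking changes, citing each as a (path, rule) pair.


the writer's type comes first in each Profile pair
checking backward for Profile: reader v2 against writer v1:
  kind: paired with writer kind (Channel -> Channel; writer required)
  scores: paired with writer scores (list<int32> -> list<int32>; writer required)
  meta: paired with writer meta (Geo -> Geo; writer required)
  score: paired with writer score (float64 -> float64; writer required)
  meta.name: paired with writer meta.name (string -> string; writer required)
  meta.duration (writer side), unknown to reader
  nothing fires on Profile: backward is COMPATIBLE
remaining Profile differences; none change what is asked:
  field name in record Geo: tag 2 changed to 14 -> fires no rule on Profile, leaving the asked answer as it is
  removed field duration from record Geo (its key "duration" joins the reserved list) -> fires no rule on Profile, leaving the asked answer as it is

backward: COMPATIBLE []


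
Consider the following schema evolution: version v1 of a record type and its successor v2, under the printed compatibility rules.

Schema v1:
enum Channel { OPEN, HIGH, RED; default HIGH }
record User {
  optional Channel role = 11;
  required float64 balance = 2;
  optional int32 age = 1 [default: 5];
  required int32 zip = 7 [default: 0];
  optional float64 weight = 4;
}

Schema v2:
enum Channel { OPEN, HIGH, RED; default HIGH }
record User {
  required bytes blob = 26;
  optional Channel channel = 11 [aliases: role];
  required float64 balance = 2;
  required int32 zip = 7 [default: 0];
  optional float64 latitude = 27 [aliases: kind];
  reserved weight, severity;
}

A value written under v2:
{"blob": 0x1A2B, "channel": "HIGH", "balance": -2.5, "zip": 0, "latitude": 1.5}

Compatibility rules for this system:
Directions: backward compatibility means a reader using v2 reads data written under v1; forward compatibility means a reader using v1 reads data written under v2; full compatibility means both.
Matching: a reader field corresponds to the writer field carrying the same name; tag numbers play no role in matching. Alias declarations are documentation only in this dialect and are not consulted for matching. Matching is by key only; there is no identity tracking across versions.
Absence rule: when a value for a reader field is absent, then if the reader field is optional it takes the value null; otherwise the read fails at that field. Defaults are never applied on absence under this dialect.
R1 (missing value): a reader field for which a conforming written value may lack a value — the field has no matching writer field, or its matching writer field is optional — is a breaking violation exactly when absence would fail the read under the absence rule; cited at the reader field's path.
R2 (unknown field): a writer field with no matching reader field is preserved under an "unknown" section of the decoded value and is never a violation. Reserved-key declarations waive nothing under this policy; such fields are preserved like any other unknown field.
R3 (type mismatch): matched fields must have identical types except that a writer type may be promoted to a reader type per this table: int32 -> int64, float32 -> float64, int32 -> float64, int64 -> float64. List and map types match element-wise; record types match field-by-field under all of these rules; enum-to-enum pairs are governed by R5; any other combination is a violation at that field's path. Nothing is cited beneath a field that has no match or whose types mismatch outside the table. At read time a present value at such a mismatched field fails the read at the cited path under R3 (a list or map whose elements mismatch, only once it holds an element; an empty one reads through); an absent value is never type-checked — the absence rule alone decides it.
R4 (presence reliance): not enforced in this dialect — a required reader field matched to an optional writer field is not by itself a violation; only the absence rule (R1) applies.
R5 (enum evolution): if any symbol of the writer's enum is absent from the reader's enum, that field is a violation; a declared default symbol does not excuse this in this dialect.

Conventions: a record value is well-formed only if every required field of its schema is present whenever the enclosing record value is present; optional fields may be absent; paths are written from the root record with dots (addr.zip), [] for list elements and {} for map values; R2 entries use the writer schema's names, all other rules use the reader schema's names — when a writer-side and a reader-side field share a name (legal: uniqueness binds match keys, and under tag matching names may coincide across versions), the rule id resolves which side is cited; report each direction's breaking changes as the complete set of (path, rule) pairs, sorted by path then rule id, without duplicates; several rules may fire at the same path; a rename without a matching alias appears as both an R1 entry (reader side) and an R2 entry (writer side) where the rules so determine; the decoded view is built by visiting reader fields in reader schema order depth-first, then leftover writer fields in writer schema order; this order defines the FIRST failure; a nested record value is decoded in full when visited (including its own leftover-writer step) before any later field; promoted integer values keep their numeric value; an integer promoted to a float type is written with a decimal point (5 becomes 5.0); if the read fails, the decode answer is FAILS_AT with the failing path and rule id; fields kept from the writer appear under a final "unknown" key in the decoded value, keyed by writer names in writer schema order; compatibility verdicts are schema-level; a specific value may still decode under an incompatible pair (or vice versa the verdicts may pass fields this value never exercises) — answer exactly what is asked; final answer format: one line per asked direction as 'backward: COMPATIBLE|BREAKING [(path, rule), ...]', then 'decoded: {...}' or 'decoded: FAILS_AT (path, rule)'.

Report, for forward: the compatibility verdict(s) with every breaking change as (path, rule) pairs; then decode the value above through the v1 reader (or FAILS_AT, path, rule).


forward: COMPATIBLE []; decoded: {"role": null, "balance": -2.5, "age": null, "zip": 0, "weight": null, "unknown": {"blob": 0x1A2B, "channel": "HIGH", "latitude": 1.5}}

the writer's type comes first in each User pair
forward for User (reader v1, writer v2):
  role: no writer-side match
  balance <- balance (float64 -> float64, writer required)
  age: no writer-side match
  zip <- zip (int32 -> int32, writer required)
  weight: no writer-side match
  writer blob: unknown to reader
  writer channel: unknown to reader
  writer latitude: unknown to reader
  nothing fires on User: forward is COMPATIBLE
migrating the User value to v1:
  role := null (absent, optional -> null)
  balance := -2.5
  age := null (absent, optional -> null)
  zip := 0
  weight := null (absent, optional -> null)
  writer blob: kept under "unknown"
  writer channel: kept under "unknown"
  writer latitude: kept under "unknown"
  => decoded: {"role": null, "balance": -2.5, "age": null, "zip": 0, "weight": null, "unknown": {"blob": 0x1A2B, "channel": "HIGH", "latitude": 1.5}}
ruling out the remaining User differences:
  removed field weight from record User (its key "weight" joins the reserved list) -> fires no rule on User, leaving the asked answer as it is
  removed field age from record User -> fires no rule on User, leaving the asked answer as it is


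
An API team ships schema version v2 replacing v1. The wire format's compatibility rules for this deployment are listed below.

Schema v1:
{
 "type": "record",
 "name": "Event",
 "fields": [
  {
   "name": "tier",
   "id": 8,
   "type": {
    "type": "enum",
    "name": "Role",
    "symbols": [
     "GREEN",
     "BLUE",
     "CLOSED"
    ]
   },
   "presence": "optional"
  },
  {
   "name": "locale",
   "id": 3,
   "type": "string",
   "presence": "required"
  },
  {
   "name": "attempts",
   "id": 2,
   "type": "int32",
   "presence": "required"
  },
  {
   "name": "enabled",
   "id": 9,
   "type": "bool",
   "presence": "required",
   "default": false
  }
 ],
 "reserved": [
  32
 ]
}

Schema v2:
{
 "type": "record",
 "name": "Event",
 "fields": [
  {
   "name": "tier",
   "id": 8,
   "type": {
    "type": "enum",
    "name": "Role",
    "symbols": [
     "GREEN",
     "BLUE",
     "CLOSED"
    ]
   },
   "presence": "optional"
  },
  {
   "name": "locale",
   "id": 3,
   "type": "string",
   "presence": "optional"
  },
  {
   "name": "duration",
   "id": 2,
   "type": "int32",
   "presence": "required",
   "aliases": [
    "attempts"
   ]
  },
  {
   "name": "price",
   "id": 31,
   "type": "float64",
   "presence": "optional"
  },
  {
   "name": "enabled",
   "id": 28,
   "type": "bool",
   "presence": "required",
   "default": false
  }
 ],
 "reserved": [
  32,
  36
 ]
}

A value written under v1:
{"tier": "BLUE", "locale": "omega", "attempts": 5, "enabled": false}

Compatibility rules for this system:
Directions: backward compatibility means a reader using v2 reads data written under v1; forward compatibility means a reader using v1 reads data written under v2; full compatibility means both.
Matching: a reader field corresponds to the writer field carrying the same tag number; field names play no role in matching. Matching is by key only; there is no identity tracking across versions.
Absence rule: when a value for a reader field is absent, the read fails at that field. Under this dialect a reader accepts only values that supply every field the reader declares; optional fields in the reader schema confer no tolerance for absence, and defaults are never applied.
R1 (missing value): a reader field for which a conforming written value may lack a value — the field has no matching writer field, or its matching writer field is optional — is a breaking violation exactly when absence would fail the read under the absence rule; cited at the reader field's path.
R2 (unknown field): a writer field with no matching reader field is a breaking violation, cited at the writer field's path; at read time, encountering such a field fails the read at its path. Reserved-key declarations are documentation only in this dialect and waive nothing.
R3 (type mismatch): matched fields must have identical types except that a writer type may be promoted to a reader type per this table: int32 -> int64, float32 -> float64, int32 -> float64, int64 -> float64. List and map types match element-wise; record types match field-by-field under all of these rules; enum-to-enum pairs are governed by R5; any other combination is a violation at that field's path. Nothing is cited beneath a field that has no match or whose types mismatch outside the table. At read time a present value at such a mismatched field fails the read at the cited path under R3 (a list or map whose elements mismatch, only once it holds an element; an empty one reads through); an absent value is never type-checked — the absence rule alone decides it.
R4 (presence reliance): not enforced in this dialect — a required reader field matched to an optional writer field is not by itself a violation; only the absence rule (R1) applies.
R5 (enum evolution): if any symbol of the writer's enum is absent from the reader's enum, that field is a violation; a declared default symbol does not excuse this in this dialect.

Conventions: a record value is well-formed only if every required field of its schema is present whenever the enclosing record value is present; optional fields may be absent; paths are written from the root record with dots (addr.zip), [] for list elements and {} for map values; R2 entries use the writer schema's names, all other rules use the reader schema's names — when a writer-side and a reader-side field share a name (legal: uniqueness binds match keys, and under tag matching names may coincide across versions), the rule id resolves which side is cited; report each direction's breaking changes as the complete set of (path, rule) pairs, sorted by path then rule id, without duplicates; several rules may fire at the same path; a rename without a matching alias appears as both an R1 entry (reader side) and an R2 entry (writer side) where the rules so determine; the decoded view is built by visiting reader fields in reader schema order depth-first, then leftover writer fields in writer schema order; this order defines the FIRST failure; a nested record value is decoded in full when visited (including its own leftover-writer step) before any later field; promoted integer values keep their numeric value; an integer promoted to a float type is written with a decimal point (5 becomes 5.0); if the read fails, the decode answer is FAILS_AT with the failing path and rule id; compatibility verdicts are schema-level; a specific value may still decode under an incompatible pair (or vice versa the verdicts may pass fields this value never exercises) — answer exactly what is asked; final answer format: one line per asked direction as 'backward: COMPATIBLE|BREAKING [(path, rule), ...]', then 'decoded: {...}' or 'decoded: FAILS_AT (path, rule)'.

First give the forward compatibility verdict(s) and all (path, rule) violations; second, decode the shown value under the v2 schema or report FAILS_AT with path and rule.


each type pair in Event: writer, then reader
forward analysis of Event with v1 as reader and v2 as writer:
  tier: Role -> Role, writer optional; from tier
  locale: string -> string, writer optional; from locale
  attempts: int32 -> int32, writer required; from duration
  enabled has no writer counterpart
  leftover writer field: price
  leftover writer field: enabled
  breaking: (enabled, R1)
  breaking: (enabled, R2)
  breaking: (locale, R1)
  breaking: (price, R2)
  breaking: (tier, R1)
  forward on Event therefore BREAKING (5)
decoding the Event value with the v2 reader:
  tier := "BLUE"
  locale := "omega"
  duration := 5 (from writer attempts)
  read fails at price under R1 (no fill)
  => FAILS_AT (price, R1)
ruling out the remaining Event differences:
  renamed field attempts to duration in record Event (alias attempts declared on the renamed field) -> inert for the asked Event verdict: nothing fires

forward: BREAKING [(enabled, R1), (enabled, R2), (locale, R1), (price, R2), (tier, R1)]; decoded: FAILS_AT (price, R1)


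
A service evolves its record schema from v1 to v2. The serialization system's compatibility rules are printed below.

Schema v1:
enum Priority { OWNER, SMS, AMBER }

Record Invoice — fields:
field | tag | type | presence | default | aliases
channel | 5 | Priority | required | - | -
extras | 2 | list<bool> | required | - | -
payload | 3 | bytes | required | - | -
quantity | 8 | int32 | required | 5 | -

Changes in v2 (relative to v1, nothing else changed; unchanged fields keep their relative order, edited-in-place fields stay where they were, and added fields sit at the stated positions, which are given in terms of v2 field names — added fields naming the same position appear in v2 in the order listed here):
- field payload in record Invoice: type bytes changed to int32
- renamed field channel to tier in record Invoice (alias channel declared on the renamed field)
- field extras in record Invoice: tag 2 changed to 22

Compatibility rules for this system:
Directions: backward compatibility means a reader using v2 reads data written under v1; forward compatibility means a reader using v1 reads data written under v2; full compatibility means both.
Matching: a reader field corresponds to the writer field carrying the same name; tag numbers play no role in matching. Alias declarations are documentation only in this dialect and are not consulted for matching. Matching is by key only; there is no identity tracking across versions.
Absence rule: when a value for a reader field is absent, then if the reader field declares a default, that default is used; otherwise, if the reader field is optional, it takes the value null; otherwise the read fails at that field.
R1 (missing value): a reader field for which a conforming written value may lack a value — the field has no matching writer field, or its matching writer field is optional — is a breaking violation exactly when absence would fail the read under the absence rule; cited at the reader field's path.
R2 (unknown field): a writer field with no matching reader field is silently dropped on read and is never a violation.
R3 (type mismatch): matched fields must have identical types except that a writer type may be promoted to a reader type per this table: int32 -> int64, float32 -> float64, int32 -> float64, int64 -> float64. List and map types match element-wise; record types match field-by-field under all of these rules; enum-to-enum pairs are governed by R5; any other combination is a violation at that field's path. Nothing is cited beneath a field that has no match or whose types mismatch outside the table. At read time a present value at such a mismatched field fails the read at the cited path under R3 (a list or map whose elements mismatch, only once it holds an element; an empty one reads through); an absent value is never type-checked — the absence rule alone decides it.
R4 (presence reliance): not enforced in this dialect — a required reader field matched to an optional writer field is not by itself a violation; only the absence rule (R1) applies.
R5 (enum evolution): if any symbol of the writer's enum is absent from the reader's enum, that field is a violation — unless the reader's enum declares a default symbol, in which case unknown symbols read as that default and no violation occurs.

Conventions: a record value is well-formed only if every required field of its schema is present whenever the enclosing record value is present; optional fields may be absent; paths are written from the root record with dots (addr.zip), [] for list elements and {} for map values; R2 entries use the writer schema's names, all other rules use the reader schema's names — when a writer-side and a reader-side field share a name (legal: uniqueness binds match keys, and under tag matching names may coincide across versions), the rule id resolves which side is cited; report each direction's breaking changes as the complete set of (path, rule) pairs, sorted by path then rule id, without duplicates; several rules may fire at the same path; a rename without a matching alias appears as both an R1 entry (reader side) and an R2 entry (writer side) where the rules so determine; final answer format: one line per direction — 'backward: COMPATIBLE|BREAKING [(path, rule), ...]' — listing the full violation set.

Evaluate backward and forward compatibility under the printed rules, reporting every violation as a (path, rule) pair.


backward: BREAKING [(payload, R3), (tier, R1)]; forward: BREAKING [(channel, R1), (payload, R3)]

arrows below run writer -> reader for Invoice
backward for Invoice (reader v2, writer v1):
  tier: no writer-side match
  list<bool> -> list<bool>, writer required: extras aligns to extras
  bytes -> int32, writer required: payload aligns to payload
  int32 -> int32, writer required: quantity aligns to quantity
  writer channel: unknown to reader
  rule R3 violated at payload
  rule R1 violated at tier
  backward on Invoice therefore BREAKING (2)
forward for Invoice (reader v1, writer v2):
  channel: no writer-side match
  list<bool> -> list<bool>, writer required: extras aligns to extras
  int32 -> bytes, writer required: payload aligns to payload
  int32 -> int32, writer required: quantity aligns to quantity
  writer tier: unknown to reader
  rule R1 violated at channel
  rule R3 violated at payload
  forward on Invoice therefore BREAKING (2)


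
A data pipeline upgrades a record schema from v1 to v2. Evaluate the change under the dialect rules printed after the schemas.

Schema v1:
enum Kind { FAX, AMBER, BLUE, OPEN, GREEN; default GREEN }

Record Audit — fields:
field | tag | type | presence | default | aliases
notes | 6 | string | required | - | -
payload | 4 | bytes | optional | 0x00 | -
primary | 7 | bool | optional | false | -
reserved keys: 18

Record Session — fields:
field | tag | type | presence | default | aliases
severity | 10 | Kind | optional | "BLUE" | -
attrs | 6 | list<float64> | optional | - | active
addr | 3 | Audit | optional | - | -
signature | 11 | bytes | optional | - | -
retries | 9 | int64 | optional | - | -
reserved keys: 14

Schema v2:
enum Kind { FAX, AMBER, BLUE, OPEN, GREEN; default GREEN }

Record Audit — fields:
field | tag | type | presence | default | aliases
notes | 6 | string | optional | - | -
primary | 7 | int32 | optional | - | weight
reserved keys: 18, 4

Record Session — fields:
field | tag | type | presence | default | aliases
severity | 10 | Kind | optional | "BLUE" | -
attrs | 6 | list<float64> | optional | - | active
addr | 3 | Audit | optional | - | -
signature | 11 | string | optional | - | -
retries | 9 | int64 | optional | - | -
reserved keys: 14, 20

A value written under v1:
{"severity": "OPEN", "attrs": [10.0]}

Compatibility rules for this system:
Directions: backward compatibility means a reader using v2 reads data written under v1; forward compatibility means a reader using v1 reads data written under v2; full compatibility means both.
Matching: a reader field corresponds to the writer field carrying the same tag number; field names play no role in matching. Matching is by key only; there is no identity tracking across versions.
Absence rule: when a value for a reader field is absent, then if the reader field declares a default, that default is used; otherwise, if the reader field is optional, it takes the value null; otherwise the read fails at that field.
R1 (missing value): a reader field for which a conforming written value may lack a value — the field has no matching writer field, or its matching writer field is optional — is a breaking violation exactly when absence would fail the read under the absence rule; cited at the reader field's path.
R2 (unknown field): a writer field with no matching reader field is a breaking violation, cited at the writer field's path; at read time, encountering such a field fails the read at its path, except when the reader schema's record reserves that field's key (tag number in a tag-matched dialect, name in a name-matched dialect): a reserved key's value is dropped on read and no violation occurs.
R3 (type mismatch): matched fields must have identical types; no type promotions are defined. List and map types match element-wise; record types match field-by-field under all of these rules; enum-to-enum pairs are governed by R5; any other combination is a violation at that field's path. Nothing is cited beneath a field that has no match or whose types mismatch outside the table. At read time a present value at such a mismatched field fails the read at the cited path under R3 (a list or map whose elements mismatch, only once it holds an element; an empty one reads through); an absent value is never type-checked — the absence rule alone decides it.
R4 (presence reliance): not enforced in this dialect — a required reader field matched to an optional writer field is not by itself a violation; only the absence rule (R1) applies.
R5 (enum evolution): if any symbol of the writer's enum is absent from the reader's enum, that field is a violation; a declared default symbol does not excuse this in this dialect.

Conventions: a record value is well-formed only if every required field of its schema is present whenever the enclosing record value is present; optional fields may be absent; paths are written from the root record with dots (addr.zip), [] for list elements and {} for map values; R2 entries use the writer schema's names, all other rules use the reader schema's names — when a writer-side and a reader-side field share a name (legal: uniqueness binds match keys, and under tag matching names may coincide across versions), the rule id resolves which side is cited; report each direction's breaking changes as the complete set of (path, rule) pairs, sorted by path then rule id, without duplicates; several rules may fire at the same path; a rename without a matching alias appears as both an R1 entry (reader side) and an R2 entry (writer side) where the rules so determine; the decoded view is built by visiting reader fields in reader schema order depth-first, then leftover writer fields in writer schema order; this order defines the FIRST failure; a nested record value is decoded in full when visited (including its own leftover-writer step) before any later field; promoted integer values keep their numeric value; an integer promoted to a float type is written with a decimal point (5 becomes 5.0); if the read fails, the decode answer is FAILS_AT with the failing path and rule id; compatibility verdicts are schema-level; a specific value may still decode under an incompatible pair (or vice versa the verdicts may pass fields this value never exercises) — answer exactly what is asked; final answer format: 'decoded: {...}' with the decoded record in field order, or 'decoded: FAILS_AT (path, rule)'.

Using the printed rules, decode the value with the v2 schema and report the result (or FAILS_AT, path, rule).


in Session below, arrows point writer -> reader
decoding the Session value with the v2 reader:
  severity := "OPEN"
  attrs := [10.0]
  addr := null (missing; optional => null)
  signature := null (missing; optional => null)
  retries := null (missing; optional => null)
  => decoded: {"severity": "OPEN", "attrs": [10.0], "addr": null, "signature": null, "retries": null}
checking off the Session differences that do not matter here:
  field signature in record Session: type bytes changed to string -> a verdict-level change on Session — the shown value reads the same
  removed field payload from record Audit (its key 4 joins the reserved list) -> no rule fires on it and the decoded Session view is identical with or without it
  field notes in record Audit: required changed to optional -> a verdict-level change on Session — the shown value reads the same
  field primary in record Audit: type bool changed to int32 (its default is dropped) -> a verdict-level change on Session — the shown value reads the same

decoded: {"severity": "OPEN", "attrs": [10.0], "addr": null, "signature": null, "retries": null}


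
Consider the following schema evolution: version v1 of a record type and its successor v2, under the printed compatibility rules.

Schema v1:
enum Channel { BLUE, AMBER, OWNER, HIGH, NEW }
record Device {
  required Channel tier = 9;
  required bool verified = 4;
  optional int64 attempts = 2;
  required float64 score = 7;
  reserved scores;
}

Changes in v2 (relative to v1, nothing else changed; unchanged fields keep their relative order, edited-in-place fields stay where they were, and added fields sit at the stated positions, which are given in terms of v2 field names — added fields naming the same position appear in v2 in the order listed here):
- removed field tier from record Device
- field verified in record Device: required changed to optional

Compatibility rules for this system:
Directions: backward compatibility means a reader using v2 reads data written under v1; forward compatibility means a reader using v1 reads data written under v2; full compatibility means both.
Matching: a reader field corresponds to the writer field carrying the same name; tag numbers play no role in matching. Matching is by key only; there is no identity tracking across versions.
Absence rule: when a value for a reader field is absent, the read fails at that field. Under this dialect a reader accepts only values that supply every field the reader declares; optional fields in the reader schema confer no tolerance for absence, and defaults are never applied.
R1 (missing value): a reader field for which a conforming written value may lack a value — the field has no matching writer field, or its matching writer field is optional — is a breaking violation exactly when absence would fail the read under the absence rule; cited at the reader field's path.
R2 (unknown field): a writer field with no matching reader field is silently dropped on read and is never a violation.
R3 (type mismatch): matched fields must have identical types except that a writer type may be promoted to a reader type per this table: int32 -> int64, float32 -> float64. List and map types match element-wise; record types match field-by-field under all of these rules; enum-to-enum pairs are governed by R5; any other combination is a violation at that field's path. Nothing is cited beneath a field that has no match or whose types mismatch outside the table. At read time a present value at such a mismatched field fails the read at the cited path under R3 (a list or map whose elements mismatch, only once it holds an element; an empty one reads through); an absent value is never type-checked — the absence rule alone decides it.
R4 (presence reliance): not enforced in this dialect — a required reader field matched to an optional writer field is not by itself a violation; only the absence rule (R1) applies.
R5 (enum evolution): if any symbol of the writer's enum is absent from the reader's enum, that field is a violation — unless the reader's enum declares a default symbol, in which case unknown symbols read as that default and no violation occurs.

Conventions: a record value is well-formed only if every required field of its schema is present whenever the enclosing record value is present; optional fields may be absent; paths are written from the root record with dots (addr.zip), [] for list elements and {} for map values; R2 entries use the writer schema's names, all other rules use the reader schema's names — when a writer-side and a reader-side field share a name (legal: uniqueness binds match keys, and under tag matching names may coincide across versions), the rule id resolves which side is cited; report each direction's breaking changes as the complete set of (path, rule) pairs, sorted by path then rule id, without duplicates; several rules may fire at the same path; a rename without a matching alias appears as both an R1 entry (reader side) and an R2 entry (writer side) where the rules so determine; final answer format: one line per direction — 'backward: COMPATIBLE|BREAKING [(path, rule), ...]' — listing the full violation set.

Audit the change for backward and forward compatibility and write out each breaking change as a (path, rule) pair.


arrows below run writer -> reader for Device
backward analysis of Device with v2 as reader and v1 as writer:
  verified: bool -> bool, writer required; from verified
  attempts: int64 -> int64, writer optional; from attempts
  score: float64 -> float64, writer required; from score
  writer tier: unknown to reader
  R1 fires at attempts
  => backward verdict for Device: BREAKING, 1 violation(s)
forward analysis of Device with v1 as reader and v2 as writer:
  tier: no writer-side match
  verified: bool -> bool, writer optional; from verified
  attempts: int64 -> int64, writer optional; from attempts
  score: float64 -> float64, writer required; from score
  R1 fires at attempts
  R1 fires at tier
  R1 fires at verified
  => forward verdict for Device: BREAKING, 3 violation(s)

backward: BREAKING [(attempts, R1)]; forward: BREAKING [(attempts, R1), (tier, R1), (verified, R1)]
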